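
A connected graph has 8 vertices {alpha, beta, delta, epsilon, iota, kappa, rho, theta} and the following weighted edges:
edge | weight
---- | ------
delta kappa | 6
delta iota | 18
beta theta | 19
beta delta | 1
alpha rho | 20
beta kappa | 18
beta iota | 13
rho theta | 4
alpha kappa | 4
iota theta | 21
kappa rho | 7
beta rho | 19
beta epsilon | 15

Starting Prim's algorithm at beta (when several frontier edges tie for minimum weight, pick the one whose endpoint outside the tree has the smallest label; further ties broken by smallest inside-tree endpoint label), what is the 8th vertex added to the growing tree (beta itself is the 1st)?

epsilon

Grow the tree from beta using Prim:
Step 1: cheapest edge leaving the tree is beta delta (1); add delta.
Step 2: cheapest edge leaving the tree is delta kappa (6); add kappa.
Step 3: cheapest edge leaving the tree is alpha kappa (4); add alpha.
Step 4: cheapest edge leaving the tree is kappa rho (7); add rho.
Step 5: cheapest edge leaving the tree is rho theta (4); add theta.
Step 6: cheapest edge leaving the tree is beta iota (13); add iota.
Step 7: cheapest edge leaving the tree is beta epsilon (15); add epsilon.
Vertex order: beta, delta, kappa, alpha, rho, theta, iota, epsilon. The 8th vertex is epsilon.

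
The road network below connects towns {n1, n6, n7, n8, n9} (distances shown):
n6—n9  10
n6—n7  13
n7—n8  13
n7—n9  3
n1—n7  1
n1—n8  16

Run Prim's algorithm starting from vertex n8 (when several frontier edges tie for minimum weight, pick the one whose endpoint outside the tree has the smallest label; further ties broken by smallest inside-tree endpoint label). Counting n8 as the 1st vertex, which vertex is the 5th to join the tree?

Prim, starting at n8.
Step 1: cheapest edge leaving the tree is n7—n8 (13); add n7.
Step 2: cheapest edge leaving the tree is n1—n7 (1); add n1.
Step 3: cheapest edge leaving the tree is n7—n9 (3); add n9.
Step 4: cheapest edge leaving the tree is n6—n9 (10); add n6.
Vertex order: n8, n7, n1, n9, n6. The 5th vertex is n6.

n6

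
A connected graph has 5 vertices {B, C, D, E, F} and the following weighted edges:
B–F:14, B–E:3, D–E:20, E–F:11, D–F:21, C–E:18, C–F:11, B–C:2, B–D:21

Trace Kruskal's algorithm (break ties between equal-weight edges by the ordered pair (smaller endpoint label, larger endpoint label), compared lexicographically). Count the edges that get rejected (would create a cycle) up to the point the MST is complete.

3

Kruskal: consider edges lightest-first.
B–C (2): add. Components now {B,C} {D} {E} {F}
B–E (3): add. Components now {B,C,E} {D} {F}
C–F (11): add. Components now {B,C,E,F} {D}
E–F (11): skip — E and F already connected.
B–F (14): skip — B and F already connected.
C–E (18): skip — C and E already connected.
D–E (20): add. Components now {B,C,D,E,F}
Edges rejected before the tree was complete: 3.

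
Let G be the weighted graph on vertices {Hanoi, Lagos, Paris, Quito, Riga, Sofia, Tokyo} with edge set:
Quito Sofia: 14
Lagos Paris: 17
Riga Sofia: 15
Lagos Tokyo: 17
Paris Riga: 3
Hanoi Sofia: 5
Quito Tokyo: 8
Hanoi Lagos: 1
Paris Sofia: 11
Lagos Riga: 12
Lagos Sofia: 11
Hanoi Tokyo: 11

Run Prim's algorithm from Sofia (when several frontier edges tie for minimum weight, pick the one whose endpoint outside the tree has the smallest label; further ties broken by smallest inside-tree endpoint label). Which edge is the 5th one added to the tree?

Prim, starting at Sofia.
Step 1: frontier [Hanoi Sofia 5, Lagos Sofia 11, Paris Sofia 11, Quito Sofia 14, Riga Sofia 15] → take Hanoi Sofia (5); add Hanoi.
Step 2: frontier [Hanoi Lagos 1, Hanoi Tokyo 11, Lagos Sofia 11, Paris Sofia 11, Quito Sofia 14, Riga Sofia 15] → take Hanoi Lagos (1); add Lagos.
Step 3: frontier [Hanoi Tokyo 11, Lagos Riga 12, Lagos Paris 17, Lagos Tokyo 17, Paris Sofia 11, Quito Sofia 14, Riga Sofia 15] → take Paris Sofia (11); add Paris.
Step 4: frontier [Hanoi Tokyo 11, Lagos Riga 12, Lagos Tokyo 17, Paris Riga 3, Quito Sofia 14, Riga Sofia 15] → take Paris Riga (3); add Riga.
Step 5: frontier [Hanoi Tokyo 11, Lagos Tokyo 17, Quito Sofia 14] → take Hanoi Tokyo (11); add Tokyo.
Step 6: frontier [Quito Sofia 14, Quito Tokyo 8] → take Quito Tokyo (8); add Quito.
The 5th edge added is Hanoi Tokyo.

Hanoi-Tokyo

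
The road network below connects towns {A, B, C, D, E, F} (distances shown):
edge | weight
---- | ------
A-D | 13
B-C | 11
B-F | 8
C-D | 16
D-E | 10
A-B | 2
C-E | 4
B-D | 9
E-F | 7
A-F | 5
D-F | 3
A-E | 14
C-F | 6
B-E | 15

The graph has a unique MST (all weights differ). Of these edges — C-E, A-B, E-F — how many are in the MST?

Kruskal: consider edges lightest-first.
A-B (2): add. Components now {A,B} {C} {D} {E} {F}
D-F (3): add. Components now {A,B} {C} {D,F} {E}
C-E (4): add. Components now {A,B} {C,E} {D,F}
A-F (5): add. Components now {A,B,D,F} {C,E}
C-F (6): add. Components now {A,B,C,D,E,F}
MST edge set: {A-B, D-F, C-E, A-F, C-F}.
Of the listed edges, {C-E, A-B} are in the MST → 2.

2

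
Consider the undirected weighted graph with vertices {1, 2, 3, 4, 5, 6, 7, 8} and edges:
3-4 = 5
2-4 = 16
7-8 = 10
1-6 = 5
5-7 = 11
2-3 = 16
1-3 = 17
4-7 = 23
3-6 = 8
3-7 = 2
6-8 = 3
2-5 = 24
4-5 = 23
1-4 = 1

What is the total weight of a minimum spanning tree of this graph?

Grow the tree from 1 using Prim:
Step 1: cheapest edge leaving the tree is 1-4 (1); add 4.
Step 2: cheapest edge leaving the tree is 3-4 (5); add 3.
Step 3: cheapest edge leaving the tree is 3-7 (2); add 7.
Step 4: cheapest edge leaving the tree is 1-6 (5); add 6.
Step 5: cheapest edge leaving the tree is 6-8 (3); add 8.
Step 6: cheapest edge leaving the tree is 5-7 (11); add 5.
Step 7: cheapest edge leaving the tree is 2-3 (16); add 2.
MST edges: 1-4, 3-4, 3-7, 1-6, 6-8, 5-7, 2-3; total weight 1+5+2+5+3+11+16 = 43.

43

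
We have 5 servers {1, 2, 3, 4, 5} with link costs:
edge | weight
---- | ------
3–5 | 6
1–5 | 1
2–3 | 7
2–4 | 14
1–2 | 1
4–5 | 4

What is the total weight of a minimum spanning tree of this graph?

Kruskal's algorithm — process edges by increasing weight (ties by edge label):
1–2 (1): add. Components now {1,2} {3} {4} {5}
1–5 (1): add. Components now {1,2,5} {3} {4}
4–5 (4): add. Components now {1,2,4,5} {3}
3–5 (6): add. Components now {1,2,3,4,5}
MST edges: 1–2, 1–5, 4–5, 3–5; total weight 1+1+4+6 = 12.

12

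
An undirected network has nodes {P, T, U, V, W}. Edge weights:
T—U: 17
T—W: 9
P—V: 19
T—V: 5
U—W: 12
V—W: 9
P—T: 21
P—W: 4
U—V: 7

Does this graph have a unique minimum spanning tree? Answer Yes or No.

No

Kruskal: consider edges lightest-first.
P—W (4): add — endpoints in different components.
T—V (5): add — endpoints in different components.
U—V (7): add — endpoints in different components.
T—W (9): add — endpoints in different components.
Non-tree edge V—W has weight 9, equal to the heaviest edge on its tree cycle — swapping gives another MST of the same weight. Not unique.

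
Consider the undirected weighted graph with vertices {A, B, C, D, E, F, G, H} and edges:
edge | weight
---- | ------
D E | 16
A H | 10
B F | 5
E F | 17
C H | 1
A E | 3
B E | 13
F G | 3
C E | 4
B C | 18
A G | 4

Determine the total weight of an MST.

36

Kruskal: consider edges lightest-first.
C H (1): add — endpoints in different components.
A E (3): add — endpoints in different components.
F G (3): add — endpoints in different components.
A G (4): add — endpoints in different components.
C E (4): add — endpoints in different components.
B F (5): add — endpoints in different components.
A H (10): skip — A and H already connected.
B E (13): skip — B and E already connected.
D E (16): add — endpoints in different components.
MST edges: C H, A E, F G, A G, C E, B F, D E; total weight 1+3+3+4+4+5+16 = 36.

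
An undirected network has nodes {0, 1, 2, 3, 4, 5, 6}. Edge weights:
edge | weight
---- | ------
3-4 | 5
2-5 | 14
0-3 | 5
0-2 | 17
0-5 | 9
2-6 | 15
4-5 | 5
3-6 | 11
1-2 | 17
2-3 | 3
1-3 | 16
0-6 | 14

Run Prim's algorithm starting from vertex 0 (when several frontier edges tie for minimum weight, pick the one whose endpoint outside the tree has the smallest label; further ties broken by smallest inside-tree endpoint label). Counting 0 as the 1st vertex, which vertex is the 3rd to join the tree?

Prim, starting at 0.
Step 1: cheapest edge leaving the tree is 0-3 (5); add 3.
Step 2: cheapest edge leaving the tree is 2-3 (3); add 2.
Step 3: cheapest edge leaving the tree is 3-4 (5); add 4.
Step 4: cheapest edge leaving the tree is 4-5 (5); add 5.
Step 5: cheapest edge leaving the tree is 3-6 (11); add 6.
Step 6: cheapest edge leaving the tree is 1-3 (16); add 1.
Vertex order: 0, 3, 2, 4, 5, 6, 1. The 3rd vertex is 2.

2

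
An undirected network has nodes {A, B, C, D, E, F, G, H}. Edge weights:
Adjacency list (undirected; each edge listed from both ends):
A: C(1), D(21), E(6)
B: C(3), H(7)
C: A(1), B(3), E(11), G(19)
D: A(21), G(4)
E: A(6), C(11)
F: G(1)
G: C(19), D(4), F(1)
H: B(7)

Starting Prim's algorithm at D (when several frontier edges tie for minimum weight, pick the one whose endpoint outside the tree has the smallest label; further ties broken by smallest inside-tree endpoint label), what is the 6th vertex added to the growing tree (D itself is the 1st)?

B

Prim's algorithm from D:
Step 1: frontier [D–G 4, A–D 21] → take D–G (4); add G.
Step 2: frontier [A–D 21, F–G 1, C–G 19] → take F–G (1); add F.
Step 3: frontier [A–D 21, C–G 19] → take C–G (19); add C.
Step 4: frontier [A–C 1, B–C 3, C–E 11, A–D 21] → take A–C (1); add A.
Step 5: frontier [A–E 6, B–C 3, C–E 11] → take B–C (3); add B.
Step 6: frontier [A–E 6, B–H 7, C–E 11] → take A–E (6); add E.
Step 7: frontier [B–H 7] → take B–H (7); add H.
Vertex order: D, G, F, C, A, B, E, H. The 6th vertex is B.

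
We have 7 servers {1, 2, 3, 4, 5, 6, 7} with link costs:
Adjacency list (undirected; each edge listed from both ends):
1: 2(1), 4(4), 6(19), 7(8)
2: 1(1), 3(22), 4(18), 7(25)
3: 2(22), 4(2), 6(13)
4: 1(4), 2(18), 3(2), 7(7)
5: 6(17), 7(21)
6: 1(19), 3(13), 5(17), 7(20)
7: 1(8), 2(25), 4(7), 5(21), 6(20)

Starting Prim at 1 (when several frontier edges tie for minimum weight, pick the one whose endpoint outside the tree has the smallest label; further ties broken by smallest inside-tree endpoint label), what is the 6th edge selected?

5-6

Prim's algorithm from 1:
Step 1: cheapest edge leaving the tree is 1 2 (1); add 2.
Step 2: cheapest edge leaving the tree is 1 4 (4); add 4.
Step 3: cheapest edge leaving the tree is 3 4 (2); add 3.
Step 4: cheapest edge leaving the tree is 4 7 (7); add 7.
Step 5: cheapest edge leaving the tree is 3 6 (13); add 6.
Step 6: cheapest edge leaving the tree is 5 6 (17); add 5.
The 6th edge added is 5 6.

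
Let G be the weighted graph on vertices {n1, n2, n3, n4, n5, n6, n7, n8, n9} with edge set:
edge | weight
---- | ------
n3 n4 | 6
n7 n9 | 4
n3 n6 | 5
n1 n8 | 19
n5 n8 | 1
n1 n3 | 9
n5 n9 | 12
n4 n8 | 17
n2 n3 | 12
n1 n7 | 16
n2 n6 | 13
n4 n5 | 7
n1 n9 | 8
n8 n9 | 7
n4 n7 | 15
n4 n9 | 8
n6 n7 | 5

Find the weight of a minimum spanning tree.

48

Sort edges by weight, then run Kruskal:
n5 n8 (1): add — endpoints in different components.
n7 n9 (4): add — endpoints in different components.
n3 n6 (5): add — endpoints in different components.
n6 n7 (5): add — endpoints in different components.
n3 n4 (6): add — endpoints in different components.
n4 n5 (7): add — endpoints in different components.
n8 n9 (7): skip — n9 and n8 already connected.
n1 n9 (8): add — endpoints in different components.
n4 n9 (8): skip — n9 and n4 already connected.
n1 n3 (9): skip — n1 and n3 already connected.
n2 n3 (12): add — endpoints in different components.
MST edges: n5 n8, n7 n9, n3 n6, n6 n7, n3 n4, n4 n5, n1 n9, n2 n3; total weight 1+4+5+5+6+7+8+12 = 48.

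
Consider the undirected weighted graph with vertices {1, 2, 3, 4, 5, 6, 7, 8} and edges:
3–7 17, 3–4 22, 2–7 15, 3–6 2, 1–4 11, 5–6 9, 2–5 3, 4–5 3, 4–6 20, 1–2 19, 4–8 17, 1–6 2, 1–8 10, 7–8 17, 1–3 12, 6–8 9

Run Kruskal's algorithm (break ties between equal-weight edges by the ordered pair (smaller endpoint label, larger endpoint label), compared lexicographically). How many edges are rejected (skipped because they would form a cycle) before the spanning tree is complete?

3

Kruskal's algorithm — process edges by increasing weight (ties by edge label):
1–6 (2): add — endpoints in different components.
3–6 (2): add — endpoints in different components.
2–5 (3): add — endpoints in different components.
4–5 (3): add — endpoints in different components.
5–6 (9): add — endpoints in different components.
6–8 (9): add — endpoints in different components.
1–8 (10): skip — 1 and 8 already connected.
1–4 (11): skip — 1 and 4 already connected.
1–3 (12): skip — 1 and 3 already connected.
2–7 (15): add — endpoints in different components.
Edges rejected before the tree was complete: 3.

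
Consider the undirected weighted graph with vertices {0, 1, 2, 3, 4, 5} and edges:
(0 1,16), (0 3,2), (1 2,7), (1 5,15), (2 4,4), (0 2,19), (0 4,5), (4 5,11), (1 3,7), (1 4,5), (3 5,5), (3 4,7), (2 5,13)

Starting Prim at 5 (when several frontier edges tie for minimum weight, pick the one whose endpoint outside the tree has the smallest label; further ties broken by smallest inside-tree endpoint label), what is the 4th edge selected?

2-4

Grow the tree from 5 using Prim:
Step 1: frontier [3 5 5, 4 5 11, 2 5 13, 1 5 15] → take 3 5 (5); add 3.
Step 2: frontier [0 3 2, 1 3 7, 3 4 7, 4 5 11, 2 5 13, 1 5 15] → take 0 3 (2); add 0.
Step 3: frontier [0 4 5, 0 1 16, 0 2 19, 1 3 7, 3 4 7, 4 5 11, 2 5 13, 1 5 15] → take 0 4 (5); add 4.
Step 4: frontier [0 1 16, 0 2 19, 1 3 7, 2 4 4, 1 4 5, 2 5 13, 1 5 15] → take 2 4 (4); add 2.
Step 5: frontier [0 1 16, 1 2 7, 1 3 7, 1 4 5, 1 5 15] → take 1 4 (5); add 1.
The 4th edge added is 2 4.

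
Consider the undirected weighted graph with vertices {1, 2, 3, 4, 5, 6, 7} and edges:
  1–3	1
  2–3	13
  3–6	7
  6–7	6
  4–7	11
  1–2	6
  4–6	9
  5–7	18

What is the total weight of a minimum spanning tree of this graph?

47

Prim, starting at 1.
Step 1: cheapest edge leaving the tree is 1–3 (1); add 3.
Step 2: cheapest edge leaving the tree is 1–2 (6); add 2.
Step 3: cheapest edge leaving the tree is 3–6 (7); add 6.
Step 4: cheapest edge leaving the tree is 6–7 (6); add 7.
Step 5: cheapest edge leaving the tree is 4–6 (9); add 4.
Step 6: cheapest edge leaving the tree is 5–7 (18); add 5.
MST edges: 1–3, 1–2, 3–6, 6–7, 4–6, 5–7; total weight 1+6+7+6+9+18 = 47.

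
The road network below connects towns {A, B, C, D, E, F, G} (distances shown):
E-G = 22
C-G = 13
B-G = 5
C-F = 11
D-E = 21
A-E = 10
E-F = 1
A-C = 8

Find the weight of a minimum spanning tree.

58

Kruskal's algorithm — process edges by increasing weight (ties by edge label):
E-F (1): add — endpoints in different components.
B-G (5): add — endpoints in different components.
A-C (8): add — endpoints in different components.
A-E (10): add — endpoints in different components.
C-F (11): skip — C and F already connected.
C-G (13): add — endpoints in different components.
D-E (21): add — endpoints in different components.
MST edges: E-F, B-G, A-C, A-E, C-G, D-E; total weight 1+5+8+10+13+21 = 58.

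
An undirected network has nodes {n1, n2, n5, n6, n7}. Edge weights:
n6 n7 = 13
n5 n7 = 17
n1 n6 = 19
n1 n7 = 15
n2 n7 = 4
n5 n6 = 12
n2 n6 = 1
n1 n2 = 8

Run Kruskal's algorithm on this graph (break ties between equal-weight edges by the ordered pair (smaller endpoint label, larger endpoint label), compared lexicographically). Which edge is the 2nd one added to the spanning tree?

n2-n7

Sort edges by weight, then run Kruskal:
n2 n6 (1): add — endpoints in different components.
n2 n7 (4): add — endpoints in different components.
n1 n2 (8): add — endpoints in different components.
n5 n6 (12): add — endpoints in different components.
The 2nd edge added is n2 n7.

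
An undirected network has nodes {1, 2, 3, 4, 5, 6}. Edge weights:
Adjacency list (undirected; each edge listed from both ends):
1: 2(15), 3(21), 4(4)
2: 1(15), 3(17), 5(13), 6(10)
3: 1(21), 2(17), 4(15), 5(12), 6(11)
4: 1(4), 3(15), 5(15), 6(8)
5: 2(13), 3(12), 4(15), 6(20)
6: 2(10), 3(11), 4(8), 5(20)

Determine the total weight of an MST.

45

Prim's algorithm from 6:
Step 1: frontier [4-6 8, 2-6 10, 3-6 11, 5-6 20] → take 4-6 (8); add 4.
Step 2: frontier [1-4 4, 3-4 15, 4-5 15, 2-6 10, 3-6 11, 5-6 20] → take 1-4 (4); add 1.
Step 3: frontier [1-2 15, 1-3 21, 3-4 15, 4-5 15, 2-6 10, 3-6 11, 5-6 20] → take 2-6 (10); add 2.
Step 4: frontier [1-3 21, 2-5 13, 2-3 17, 3-4 15, 4-5 15, 3-6 11, 5-6 20] → take 3-6 (11); add 3.
Step 5: frontier [2-5 13, 3-5 12, 4-5 15, 5-6 20] → take 3-5 (12); add 5.
MST edges: 4-6, 1-4, 2-6, 3-6, 3-5; total weight 8+4+10+11+12 = 45.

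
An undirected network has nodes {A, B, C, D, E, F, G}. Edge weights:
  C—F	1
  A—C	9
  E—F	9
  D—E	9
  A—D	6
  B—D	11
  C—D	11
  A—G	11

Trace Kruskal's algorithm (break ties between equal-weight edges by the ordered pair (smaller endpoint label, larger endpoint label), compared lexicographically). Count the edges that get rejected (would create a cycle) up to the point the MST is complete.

Sort edges by weight, then run Kruskal:
C—F (1): add — endpoints in different components.
A—D (6): add — endpoints in different components.
A—C (9): add — endpoints in different components.
D—E (9): add — endpoints in different components.
E—F (9): skip — E and F already connected.
A—G (11): add — endpoints in different components.
B—D (11): add — endpoints in different components.
Edges rejected before the tree was complete: 1.

1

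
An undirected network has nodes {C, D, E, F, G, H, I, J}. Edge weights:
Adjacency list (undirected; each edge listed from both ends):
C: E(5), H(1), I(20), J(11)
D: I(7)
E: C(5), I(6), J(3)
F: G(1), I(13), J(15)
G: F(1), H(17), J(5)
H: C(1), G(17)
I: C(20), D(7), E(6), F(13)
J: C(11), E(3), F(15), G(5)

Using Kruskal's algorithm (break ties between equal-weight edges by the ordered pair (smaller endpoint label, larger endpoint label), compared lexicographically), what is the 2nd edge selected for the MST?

F-G

Kruskal: consider edges lightest-first.
C H (1): add — endpoints in different components.
F G (1): add — endpoints in different components.
E J (3): add — endpoints in different components.
C E (5): add — endpoints in different components.
G J (5): add — endpoints in different components.
E I (6): add — endpoints in different components.
D I (7): add — endpoints in different components.
The 2nd edge added is F G.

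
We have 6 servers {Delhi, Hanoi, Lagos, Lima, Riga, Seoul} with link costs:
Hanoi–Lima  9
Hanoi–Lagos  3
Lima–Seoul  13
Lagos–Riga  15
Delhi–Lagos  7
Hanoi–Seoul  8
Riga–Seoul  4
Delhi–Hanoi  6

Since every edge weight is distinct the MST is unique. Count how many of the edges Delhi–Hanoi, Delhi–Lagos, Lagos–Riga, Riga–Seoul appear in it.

2

Kruskal: consider edges lightest-first.
Hanoi–Lagos (3): add. Components now {Hanoi,Lagos} {Riga} {Seoul} {Lima} {Delhi}
Riga–Seoul (4): add. Components now {Hanoi,Lagos} {Riga,Seoul} {Lima} {Delhi}
Delhi–Hanoi (6): add. Components now {Delhi,Hanoi,Lagos} {Riga,Seoul} {Lima}
Delhi–Lagos (7): skip — Lagos and Delhi already connected.
Hanoi–Seoul (8): add. Components now {Delhi,Hanoi,Lagos,Riga,Seoul} {Lima}
Hanoi–Lima (9): add. Components now {Delhi,Hanoi,Lagos,Lima,Riga,Seoul}
MST edge set: {Hanoi–Lagos, Riga–Seoul, Delhi–Hanoi, Hanoi–Seoul, Hanoi–Lima}.
Of the listed edges, {Delhi–Hanoi, Riga–Seoul} are in the MST → 2.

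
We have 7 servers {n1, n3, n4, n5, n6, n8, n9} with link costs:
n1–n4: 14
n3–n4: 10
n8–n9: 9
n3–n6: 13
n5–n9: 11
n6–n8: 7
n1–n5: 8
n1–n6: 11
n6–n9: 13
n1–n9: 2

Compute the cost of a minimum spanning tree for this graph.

Prim, starting at n9.
Step 1: frontier [n1–n9 2, n8–n9 9, n5–n9 11, n6–n9 13] → take n1–n9 (2); add n1.
Step 2: frontier [n1–n5 8, n1–n6 11, n1–n4 14, n8–n9 9, n5–n9 11, n6–n9 13] → take n1–n5 (8); add n5.
Step 3: frontier [n1–n6 11, n1–n4 14, n8–n9 9, n6–n9 13] → take n8–n9 (9); add n8.
Step 4: frontier [n1–n6 11, n1–n4 14, n6–n8 7, n6–n9 13] → take n6–n8 (7); add n6.
Step 5: frontier [n1–n4 14, n3–n6 13] → take n3–n6 (13); add n3.
Step 6: frontier [n1–n4 14, n3–n4 10] → take n3–n4 (10); add n4.
MST edges: n1–n9, n1–n5, n8–n9, n6–n8, n3–n6, n3–n4; total weight 2+8+9+7+13+10 = 49.

49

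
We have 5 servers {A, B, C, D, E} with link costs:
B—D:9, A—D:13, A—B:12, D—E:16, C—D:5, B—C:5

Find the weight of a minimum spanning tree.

Sort edges by weight, then run Kruskal:
B—C (5): add. Components now {A} {B,C} {D} {E}
C—D (5): add. Components now {A} {B,C,D} {E}
B—D (9): skip — B and D already connected.
A—B (12): add. Components now {A,B,C,D} {E}
A—D (13): skip — A and D already connected.
D—E (16): add. Components now {A,B,C,D,E}
MST edges: B—C, C—D, A—B, D—E; total weight 5+5+12+16 = 38.

38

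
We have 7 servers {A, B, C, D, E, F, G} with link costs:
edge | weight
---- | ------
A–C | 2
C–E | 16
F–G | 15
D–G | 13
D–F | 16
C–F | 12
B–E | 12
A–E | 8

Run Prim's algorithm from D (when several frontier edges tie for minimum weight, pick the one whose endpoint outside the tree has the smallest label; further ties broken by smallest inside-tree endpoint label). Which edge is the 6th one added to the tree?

B-E

Grow the tree from D using Prim:
Step 1: cheapest edge leaving the tree is D–G (13); add G.
Step 2: cheapest edge leaving the tree is F–G (15); add F.
Step 3: cheapest edge leaving the tree is C–F (12); add C.
Step 4: cheapest edge leaving the tree is A–C (2); add A.
Step 5: cheapest edge leaving the tree is A–E (8); add E.
Step 6: cheapest edge leaving the tree is B–E (12); add B.
The 6th edge added is B–E.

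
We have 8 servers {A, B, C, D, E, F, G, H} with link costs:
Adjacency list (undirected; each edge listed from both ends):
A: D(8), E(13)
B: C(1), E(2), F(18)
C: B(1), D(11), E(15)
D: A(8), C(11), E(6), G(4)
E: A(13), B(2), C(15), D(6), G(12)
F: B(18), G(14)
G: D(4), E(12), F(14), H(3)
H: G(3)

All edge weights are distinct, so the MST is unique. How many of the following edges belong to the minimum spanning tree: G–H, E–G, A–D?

Kruskal's algorithm — process edges by increasing weight (ties by edge label):
B–C (1): add — endpoints in different components.
B–E (2): add — endpoints in different components.
G–H (3): add — endpoints in different components.
D–G (4): add — endpoints in different components.
D–E (6): add — endpoints in different components.
A–D (8): add — endpoints in different components.
C–D (11): skip — C and D already connected.
E–G (12): skip — E and G already connected.
A–E (13): skip — A and E already connected.
F–G (14): add — endpoints in different components.
MST edge set: {B–C, B–E, G–H, D–G, D–E, A–D, F–G}.
Of the listed edges, {G–H, A–D} are in the MST → 2.

2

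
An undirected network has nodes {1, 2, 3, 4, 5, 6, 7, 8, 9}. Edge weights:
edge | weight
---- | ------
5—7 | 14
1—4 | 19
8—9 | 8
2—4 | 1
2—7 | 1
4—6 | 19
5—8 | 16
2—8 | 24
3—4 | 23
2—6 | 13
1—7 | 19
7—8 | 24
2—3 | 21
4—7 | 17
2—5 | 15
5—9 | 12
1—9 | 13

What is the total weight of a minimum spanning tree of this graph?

Prim's algorithm from 9:
Step 1: cheapest edge leaving the tree is 8—9 (8); add 8.
Step 2: cheapest edge leaving the tree is 5—9 (12); add 5.
Step 3: cheapest edge leaving the tree is 1—9 (13); add 1.
Step 4: cheapest edge leaving the tree is 5—7 (14); add 7.
Step 5: cheapest edge leaving the tree is 2—7 (1); add 2.
Step 6: cheapest edge leaving the tree is 2—4 (1); add 4.
Step 7: cheapest edge leaving the tree is 2—6 (13); add 6.
Step 8: cheapest edge leaving the tree is 2—3 (21); add 3.
MST edges: 8—9, 5—9, 1—9, 5—7, 2—7, 2—4, 2—6, 2—3; total weight 8+12+13+14+1+1+13+21 = 83.

83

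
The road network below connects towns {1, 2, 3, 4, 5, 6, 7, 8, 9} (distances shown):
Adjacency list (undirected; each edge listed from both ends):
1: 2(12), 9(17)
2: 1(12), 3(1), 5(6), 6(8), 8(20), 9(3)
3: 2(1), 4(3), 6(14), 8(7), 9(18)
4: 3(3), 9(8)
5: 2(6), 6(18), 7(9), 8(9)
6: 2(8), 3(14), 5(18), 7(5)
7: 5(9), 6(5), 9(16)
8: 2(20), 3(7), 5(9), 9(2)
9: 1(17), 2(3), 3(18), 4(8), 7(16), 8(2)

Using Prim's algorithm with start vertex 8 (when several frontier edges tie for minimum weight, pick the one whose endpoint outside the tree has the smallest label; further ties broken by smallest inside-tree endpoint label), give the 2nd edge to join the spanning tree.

Prim, starting at 8.
Step 1: cheapest edge leaving the tree is 8-9 (2); add 9.
Step 2: cheapest edge leaving the tree is 2-9 (3); add 2.
Step 3: cheapest edge leaving the tree is 2-3 (1); add 3.
Step 4: cheapest edge leaving the tree is 3-4 (3); add 4.
Step 5: cheapest edge leaving the tree is 2-5 (6); add 5.
Step 6: cheapest edge leaving the tree is 2-6 (8); add 6.
Step 7: cheapest edge leaving the tree is 6-7 (5); add 7.
Step 8: cheapest edge leaving the tree is 1-2 (12); add 1.
The 2nd edge added is 2-9.

2-9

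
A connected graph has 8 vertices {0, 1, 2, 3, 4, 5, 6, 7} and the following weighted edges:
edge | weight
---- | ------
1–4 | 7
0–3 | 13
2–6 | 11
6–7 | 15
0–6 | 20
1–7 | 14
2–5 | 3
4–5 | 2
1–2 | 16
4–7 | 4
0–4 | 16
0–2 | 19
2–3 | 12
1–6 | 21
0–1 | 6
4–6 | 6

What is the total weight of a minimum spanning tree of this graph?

Grow the tree from 4 using Prim:
Step 1: cheapest edge leaving the tree is 4–5 (2); add 5.
Step 2: cheapest edge leaving the tree is 2–5 (3); add 2.
Step 3: cheapest edge leaving the tree is 4–7 (4); add 7.
Step 4: cheapest edge leaving the tree is 4–6 (6); add 6.
Step 5: cheapest edge leaving the tree is 1–4 (7); add 1.
Step 6: cheapest edge leaving the tree is 0–1 (6); add 0.
Step 7: cheapest edge leaving the tree is 2–3 (12); add 3.
MST edges: 4–5, 2–5, 4–7, 4–6, 1–4, 0–1, 2–3; total weight 2+3+4+6+7+6+12 = 40.

40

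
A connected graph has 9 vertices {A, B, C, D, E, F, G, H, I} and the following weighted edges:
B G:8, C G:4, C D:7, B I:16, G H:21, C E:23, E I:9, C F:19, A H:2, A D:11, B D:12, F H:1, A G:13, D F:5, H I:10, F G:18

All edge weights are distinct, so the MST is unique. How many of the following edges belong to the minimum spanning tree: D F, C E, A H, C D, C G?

4

Kruskal's algorithm — process edges by increasing weight (ties by edge label):
F H (1): add — endpoints in different components.
A H (2): add — endpoints in different components.
C G (4): add — endpoints in different components.
D F (5): add — endpoints in different components.
C D (7): add — endpoints in different components.
B G (8): add — endpoints in different components.
E I (9): add — endpoints in different components.
H I (10): add — endpoints in different components.
MST edge set: {F H, A H, C G, D F, C D, B G, E I, H I}.
Of the listed edges, {D F, A H, C D, C G} are in the MST → 4.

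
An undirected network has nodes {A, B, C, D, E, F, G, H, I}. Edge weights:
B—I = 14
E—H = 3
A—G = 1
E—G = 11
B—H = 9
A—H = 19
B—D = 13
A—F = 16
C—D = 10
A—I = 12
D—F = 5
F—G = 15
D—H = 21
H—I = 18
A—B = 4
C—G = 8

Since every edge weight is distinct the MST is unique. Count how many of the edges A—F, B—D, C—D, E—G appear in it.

Kruskal's algorithm — process edges by increasing weight (ties by edge label):
A—G (1): add — endpoints in different components.
E—H (3): add — endpoints in different components.
A—B (4): add — endpoints in different components.
D—F (5): add — endpoints in different components.
C—G (8): add — endpoints in different components.
B—H (9): add — endpoints in different components.
C—D (10): add — endpoints in different components.
E—G (11): skip — E and G already connected.
A—I (12): add — endpoints in different components.
MST edge set: {A—G, E—H, A—B, D—F, C—G, B—H, C—D, A—I}.
Of the listed edges, {C—D} are in the MST → 1.

1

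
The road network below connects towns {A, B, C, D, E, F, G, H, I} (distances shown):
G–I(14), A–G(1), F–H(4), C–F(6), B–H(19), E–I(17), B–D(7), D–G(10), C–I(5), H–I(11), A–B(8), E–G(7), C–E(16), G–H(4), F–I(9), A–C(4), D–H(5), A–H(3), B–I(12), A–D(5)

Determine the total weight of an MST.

36

Grow the tree from I using Prim:
Step 1: cheapest edge leaving the tree is C–I (5); add C.
Step 2: cheapest edge leaving the tree is A–C (4); add A.
Step 3: cheapest edge leaving the tree is A–G (1); add G.
Step 4: cheapest edge leaving the tree is A–H (3); add H.
Step 5: cheapest edge leaving the tree is F–H (4); add F.
Step 6: cheapest edge leaving the tree is A–D (5); add D.
Step 7: cheapest edge leaving the tree is B–D (7); add B.
Step 8: cheapest edge leaving the tree is E–G (7); add E.
MST edges: C–I, A–C, A–G, A–H, F–H, A–D, B–D, E–G; total weight 5+4+1+3+4+5+7+7 = 36.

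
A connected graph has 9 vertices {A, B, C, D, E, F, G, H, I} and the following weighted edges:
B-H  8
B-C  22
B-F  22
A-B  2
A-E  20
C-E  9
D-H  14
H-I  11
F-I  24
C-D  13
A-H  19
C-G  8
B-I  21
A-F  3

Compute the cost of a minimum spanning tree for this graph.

68

Prim, starting at I.
Step 1: cheapest edge leaving the tree is H-I (11); add H.
Step 2: cheapest edge leaving the tree is B-H (8); add B.
Step 3: cheapest edge leaving the tree is A-B (2); add A.
Step 4: cheapest edge leaving the tree is A-F (3); add F.
Step 5: cheapest edge leaving the tree is D-H (14); add D.
Step 6: cheapest edge leaving the tree is C-D (13); add C.
Step 7: cheapest edge leaving the tree is C-G (8); add G.
Step 8: cheapest edge leaving the tree is C-E (9); add E.
MST edges: H-I, B-H, A-B, A-F, D-H, C-D, C-G, C-E; total weight 11+8+2+3+14+13+8+9 = 68.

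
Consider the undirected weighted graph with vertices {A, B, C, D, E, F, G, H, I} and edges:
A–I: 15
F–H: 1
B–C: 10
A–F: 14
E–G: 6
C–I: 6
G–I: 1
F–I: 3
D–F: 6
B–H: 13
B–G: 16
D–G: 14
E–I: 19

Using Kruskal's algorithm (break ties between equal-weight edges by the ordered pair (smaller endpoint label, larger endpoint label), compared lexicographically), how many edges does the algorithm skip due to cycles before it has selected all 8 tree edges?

Sort edges by weight, then run Kruskal:
F–H (1): add — endpoints in different components.
G–I (1): add — endpoints in different components.
F–I (3): add — endpoints in different components.
C–I (6): add — endpoints in different components.
D–F (6): add — endpoints in different components.
E–G (6): add — endpoints in different components.
B–C (10): add — endpoints in different components.
B–H (13): skip — B and H already connected.
A–F (14): add — endpoints in different components.
Edges rejected before the tree was complete: 1.

1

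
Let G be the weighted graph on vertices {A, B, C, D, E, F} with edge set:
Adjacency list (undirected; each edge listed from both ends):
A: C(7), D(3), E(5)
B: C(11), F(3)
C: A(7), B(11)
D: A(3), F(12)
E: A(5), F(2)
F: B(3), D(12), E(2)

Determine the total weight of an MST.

20

Kruskal's algorithm — process edges by increasing weight (ties by edge label):
E F (2): add — endpoints in different components.
A D (3): add — endpoints in different components.
B F (3): add — endpoints in different components.
A E (5): add — endpoints in different components.
A C (7): add — endpoints in different components.
MST edges: E F, A D, B F, A E, A C; total weight 2+3+3+5+7 = 20.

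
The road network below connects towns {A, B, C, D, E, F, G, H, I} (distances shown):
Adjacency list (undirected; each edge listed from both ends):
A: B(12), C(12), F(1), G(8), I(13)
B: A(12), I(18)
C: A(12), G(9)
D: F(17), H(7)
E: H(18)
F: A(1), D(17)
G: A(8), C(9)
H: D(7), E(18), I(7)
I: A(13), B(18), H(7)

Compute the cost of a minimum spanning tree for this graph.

Kruskal: consider edges lightest-first.
A–F (1): add — endpoints in different components.
D–H (7): add — endpoints in different components.
H–I (7): add — endpoints in different components.
A–G (8): add — endpoints in different components.
C–G (9): add — endpoints in different components.
A–B (12): add — endpoints in different components.
A–C (12): skip — A and C already connected.
A–I (13): add — endpoints in different components.
D–F (17): skip — D and F already connected.
B–I (18): skip — B and I already connected.
E–H (18): add — endpoints in different components.
MST edges: A–F, D–H, H–I, A–G, C–G, A–B, A–I, E–H; total weight 1+7+7+8+9+12+13+18 = 75.

75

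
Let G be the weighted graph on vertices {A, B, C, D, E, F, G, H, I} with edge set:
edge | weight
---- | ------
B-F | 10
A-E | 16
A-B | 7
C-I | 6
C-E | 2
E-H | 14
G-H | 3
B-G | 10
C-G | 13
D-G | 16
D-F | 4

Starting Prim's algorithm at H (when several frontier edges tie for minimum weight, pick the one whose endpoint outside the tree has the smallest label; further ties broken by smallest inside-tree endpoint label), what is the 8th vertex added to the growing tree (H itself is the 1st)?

E

Prim's algorithm from H:
Step 1: frontier [G-H 3, E-H 14] → take G-H (3); add G.
Step 2: frontier [B-G 10, C-G 13, D-G 16, E-H 14] → take B-G (10); add B.
Step 3: frontier [A-B 7, B-F 10, C-G 13, D-G 16, E-H 14] → take A-B (7); add A.
Step 4: frontier [A-E 16, B-F 10, C-G 13, D-G 16, E-H 14] → take B-F (10); add F.
Step 5: frontier [A-E 16, D-F 4, C-G 13, D-G 16, E-H 14] → take D-F (4); add D.
Step 6: frontier [A-E 16, C-G 13, E-H 14] → take C-G (13); add C.
Step 7: frontier [A-E 16, C-E 2, C-I 6, E-H 14] → take C-E (2); add E.
Step 8: frontier [C-I 6] → take C-I (6); add I.
Vertex order: H, G, B, A, F, D, C, E, I. The 8th vertex is E.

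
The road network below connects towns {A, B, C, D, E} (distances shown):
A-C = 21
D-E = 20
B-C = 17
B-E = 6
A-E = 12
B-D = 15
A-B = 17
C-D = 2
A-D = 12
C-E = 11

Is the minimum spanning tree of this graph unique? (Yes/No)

Kruskal: consider edges lightest-first.
C-D (2): add. Components now {A} {B} {C,D} {E}
B-E (6): add. Components now {A} {B,E} {C,D}
C-E (11): add. Components now {A} {B,C,D,E}
A-D (12): add. Components now {A,B,C,D,E}
Non-tree edge A-E has weight 12, equal to the heaviest edge on its tree cycle — swapping gives another MST of the same weight. Not unique.

No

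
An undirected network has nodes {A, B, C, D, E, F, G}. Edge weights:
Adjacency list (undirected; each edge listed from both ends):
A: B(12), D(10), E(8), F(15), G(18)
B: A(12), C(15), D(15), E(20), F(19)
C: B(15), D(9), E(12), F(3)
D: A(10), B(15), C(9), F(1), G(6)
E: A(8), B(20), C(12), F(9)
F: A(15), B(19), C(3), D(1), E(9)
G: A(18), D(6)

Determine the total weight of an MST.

Prim, starting at G.
Step 1: cheapest edge leaving the tree is D G (6); add D.
Step 2: cheapest edge leaving the tree is D F (1); add F.
Step 3: cheapest edge leaving the tree is C F (3); add C.
Step 4: cheapest edge leaving the tree is E F (9); add E.
Step 5: cheapest edge leaving the tree is A E (8); add A.
Step 6: cheapest edge leaving the tree is A B (12); add B.
MST edges: D G, D F, C F, E F, A E, A B; total weight 6+1+3+9+8+12 = 39.

39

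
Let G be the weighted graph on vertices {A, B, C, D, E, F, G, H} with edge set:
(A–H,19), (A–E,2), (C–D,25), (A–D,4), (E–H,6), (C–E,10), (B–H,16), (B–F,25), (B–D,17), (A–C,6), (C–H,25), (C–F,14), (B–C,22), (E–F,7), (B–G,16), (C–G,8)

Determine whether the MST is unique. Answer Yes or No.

Sort edges by weight, then run Kruskal:
A–E (2): add — endpoints in different components.
A–D (4): add — endpoints in different components.
A–C (6): add — endpoints in different components.
E–H (6): add — endpoints in different components.
E–F (7): add — endpoints in different components.
C–G (8): add — endpoints in different components.
C–E (10): skip — C and E already connected.
C–F (14): skip — C and F already connected.
B–G (16): add — endpoints in different components.
Non-tree edge B–H has weight 16, equal to the heaviest edge on its tree cycle — swapping gives another MST of the same weight. Not unique.

No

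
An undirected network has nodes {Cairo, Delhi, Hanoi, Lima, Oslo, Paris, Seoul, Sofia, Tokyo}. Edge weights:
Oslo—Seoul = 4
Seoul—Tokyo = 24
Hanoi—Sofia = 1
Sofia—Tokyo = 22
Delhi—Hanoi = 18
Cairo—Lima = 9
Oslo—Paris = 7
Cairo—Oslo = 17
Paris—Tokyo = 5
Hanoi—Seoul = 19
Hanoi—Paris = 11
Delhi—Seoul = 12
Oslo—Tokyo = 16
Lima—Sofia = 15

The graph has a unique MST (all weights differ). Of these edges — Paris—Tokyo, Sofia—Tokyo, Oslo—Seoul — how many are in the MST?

Kruskal's algorithm — process edges by increasing weight (ties by edge label):
Hanoi—Sofia (1): add — endpoints in different components.
Oslo—Seoul (4): add — endpoints in different components.
Paris—Tokyo (5): add — endpoints in different components.
Oslo—Paris (7): add — endpoints in different components.
Cairo—Lima (9): add — endpoints in different components.
Hanoi—Paris (11): add — endpoints in different components.
Delhi—Seoul (12): add — endpoints in different components.
Lima—Sofia (15): add — endpoints in different components.
MST edge set: {Hanoi—Sofia, Oslo—Seoul, Paris—Tokyo, Oslo—Paris, Cairo—Lima, Hanoi—Paris, Delhi—Seoul, Lima—Sofia}.
Of the listed edges, {Paris—Tokyo, Oslo—Seoul} are in the MST → 2.

2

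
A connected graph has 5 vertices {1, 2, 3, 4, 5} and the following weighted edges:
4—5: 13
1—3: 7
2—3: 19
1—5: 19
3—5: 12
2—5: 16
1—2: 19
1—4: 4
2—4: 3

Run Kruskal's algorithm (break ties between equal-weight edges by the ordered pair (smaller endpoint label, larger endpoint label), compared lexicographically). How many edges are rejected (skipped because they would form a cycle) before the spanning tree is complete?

0

Kruskal: consider edges lightest-first.
2—4 (3): add. Components now {1} {2,4} {3} {5}
1—4 (4): add. Components now {1,2,4} {3} {5}
1—3 (7): add. Components now {1,2,3,4} {5}
3—5 (12): add. Components now {1,2,3,4,5}
Edges rejected before the tree was complete: 0.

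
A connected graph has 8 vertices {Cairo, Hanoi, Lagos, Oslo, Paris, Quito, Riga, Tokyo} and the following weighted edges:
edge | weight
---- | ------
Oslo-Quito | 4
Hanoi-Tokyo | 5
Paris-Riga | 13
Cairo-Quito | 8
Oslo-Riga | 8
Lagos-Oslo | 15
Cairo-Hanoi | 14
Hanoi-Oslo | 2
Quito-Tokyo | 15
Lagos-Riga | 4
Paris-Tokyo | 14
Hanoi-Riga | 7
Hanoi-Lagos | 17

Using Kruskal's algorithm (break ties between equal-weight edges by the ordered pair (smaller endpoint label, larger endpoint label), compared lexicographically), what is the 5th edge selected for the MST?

Hanoi-Riga

Kruskal's algorithm — process edges by increasing weight (ties by edge label):
Hanoi-Oslo (2): add — endpoints in different components.
Lagos-Riga (4): add — endpoints in different components.
Oslo-Quito (4): add — endpoints in different components.
Hanoi-Tokyo (5): add — endpoints in different components.
Hanoi-Riga (7): add — endpoints in different components.
Cairo-Quito (8): add — endpoints in different components.
Oslo-Riga (8): skip — Oslo and Riga already connected.
Paris-Riga (13): add — endpoints in different components.
The 5th edge added is Hanoi-Riga.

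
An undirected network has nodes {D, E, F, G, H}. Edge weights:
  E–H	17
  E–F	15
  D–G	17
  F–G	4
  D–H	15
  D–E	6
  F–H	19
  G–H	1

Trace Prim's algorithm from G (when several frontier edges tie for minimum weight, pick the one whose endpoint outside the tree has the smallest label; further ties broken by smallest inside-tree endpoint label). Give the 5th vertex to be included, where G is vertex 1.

E

Grow the tree from G using Prim:
Step 1: frontier [G–H 1, F–G 4, D–G 17] → take G–H (1); add H.
Step 2: frontier [F–G 4, D–G 17, D–H 15, E–H 17, F–H 19] → take F–G (4); add F.
Step 3: frontier [E–F 15, D–G 17, D–H 15, E–H 17] → take D–H (15); add D.
Step 4: frontier [D–E 6, E–F 15, E–H 17] → take D–E (6); add E.
Vertex order: G, H, F, D, E. The 5th vertex is E.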